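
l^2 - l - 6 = (l - 3)*(l + 2)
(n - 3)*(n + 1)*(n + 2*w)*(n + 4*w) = n^4 + 6*n^3*w - 2*n^3 + 8*n^2*w^2 - 12*n^2*w - 3*n^2 - 16*n*w^2 - 18*n*w - 24*w^2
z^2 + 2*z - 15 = (z - 3)*(z + 5)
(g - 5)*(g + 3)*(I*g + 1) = I*g^3 + g^2 - 2*I*g^2 - 2*g - 15*I*g - 15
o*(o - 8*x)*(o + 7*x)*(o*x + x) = o^4*x - o^3*x^2 + o^3*x - 56*o^2*x^3 - o^2*x^2 - 56*o*x^3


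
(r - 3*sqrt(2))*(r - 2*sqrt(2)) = r^2 - 5*sqrt(2)*r + 12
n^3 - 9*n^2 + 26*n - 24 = (n - 4)*(n - 3)*(n - 2)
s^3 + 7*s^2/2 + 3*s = s*(s + 3/2)*(s + 2)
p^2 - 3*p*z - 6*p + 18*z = (p - 6)*(p - 3*z)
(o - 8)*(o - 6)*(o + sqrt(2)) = o^3 - 14*o^2 + sqrt(2)*o^2 - 14*sqrt(2)*o + 48*o + 48*sqrt(2)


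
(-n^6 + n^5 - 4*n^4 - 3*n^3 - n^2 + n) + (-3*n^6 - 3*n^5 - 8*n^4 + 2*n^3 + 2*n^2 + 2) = -4*n^6 - 2*n^5 - 12*n^4 - n^3 + n^2 + n + 2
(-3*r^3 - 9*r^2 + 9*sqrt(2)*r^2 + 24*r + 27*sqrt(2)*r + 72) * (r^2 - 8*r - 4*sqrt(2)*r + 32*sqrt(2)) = -3*r^5 + 15*r^4 + 21*sqrt(2)*r^4 - 105*sqrt(2)*r^3 + 24*r^3 - 600*sqrt(2)*r^2 + 240*r^2 + 480*sqrt(2)*r + 1152*r + 2304*sqrt(2)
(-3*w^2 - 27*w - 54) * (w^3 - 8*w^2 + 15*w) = -3*w^5 - 3*w^4 + 117*w^3 + 27*w^2 - 810*w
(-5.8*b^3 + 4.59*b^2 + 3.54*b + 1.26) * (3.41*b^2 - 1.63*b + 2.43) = -19.778*b^5 + 25.1059*b^4 - 9.5043*b^3 + 9.6801*b^2 + 6.5484*b + 3.0618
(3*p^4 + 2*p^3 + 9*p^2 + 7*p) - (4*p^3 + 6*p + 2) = 3*p^4 - 2*p^3 + 9*p^2 + p - 2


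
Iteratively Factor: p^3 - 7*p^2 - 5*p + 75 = (p - 5)*(p^2 - 2*p - 15) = (p - 5)^2*(p + 3)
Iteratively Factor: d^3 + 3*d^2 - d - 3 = (d - 1)*(d^2 + 4*d + 3) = (d - 1)*(d + 1)*(d + 3)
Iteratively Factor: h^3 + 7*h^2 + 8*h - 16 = (h + 4)*(h^2 + 3*h - 4) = (h - 1)*(h + 4)*(h + 4)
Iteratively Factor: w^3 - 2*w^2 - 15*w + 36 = (w + 4)*(w^2 - 6*w + 9) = (w - 3)*(w + 4)*(w - 3)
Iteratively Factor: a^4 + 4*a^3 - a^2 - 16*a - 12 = (a + 1)*(a^3 + 3*a^2 - 4*a - 12) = (a + 1)*(a + 3)*(a^2 - 4) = (a + 1)*(a + 2)*(a + 3)*(a - 2)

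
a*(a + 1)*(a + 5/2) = a^3 + 7*a^2/2 + 5*a/2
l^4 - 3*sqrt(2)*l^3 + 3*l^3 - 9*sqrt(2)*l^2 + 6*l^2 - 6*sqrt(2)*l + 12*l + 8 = (l + 1)*(l + 2)*(l - 2*sqrt(2))*(l - sqrt(2))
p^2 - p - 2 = (p - 2)*(p + 1)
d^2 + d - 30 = (d - 5)*(d + 6)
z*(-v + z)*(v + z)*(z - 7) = -v^2*z^2 + 7*v^2*z + z^4 - 7*z^3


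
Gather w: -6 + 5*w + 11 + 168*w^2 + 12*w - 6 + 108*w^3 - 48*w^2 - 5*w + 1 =108*w^3 + 120*w^2 + 12*w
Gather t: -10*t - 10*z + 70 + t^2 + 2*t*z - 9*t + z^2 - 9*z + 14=t^2 + t*(2*z - 19) + z^2 - 19*z + 84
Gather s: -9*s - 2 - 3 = -9*s - 5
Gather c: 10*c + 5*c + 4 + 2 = 15*c + 6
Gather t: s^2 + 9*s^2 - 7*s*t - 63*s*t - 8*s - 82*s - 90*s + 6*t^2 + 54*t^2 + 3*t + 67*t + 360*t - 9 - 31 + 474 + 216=10*s^2 - 180*s + 60*t^2 + t*(430 - 70*s) + 650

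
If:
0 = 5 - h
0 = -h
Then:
No Solution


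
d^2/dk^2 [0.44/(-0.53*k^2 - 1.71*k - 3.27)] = (0.247192*k^2 + 0.797544*k - 0.44*(1.06*k + 1.71)*(2.12*k + 3.42) + 1.525128)/(0.53*k^2 + 1.71*k + 3.27)^3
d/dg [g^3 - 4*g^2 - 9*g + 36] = 3*g^2 - 8*g - 9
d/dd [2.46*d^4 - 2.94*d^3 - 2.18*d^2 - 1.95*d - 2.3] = 9.84*d^3 - 8.82*d^2 - 4.36*d - 1.95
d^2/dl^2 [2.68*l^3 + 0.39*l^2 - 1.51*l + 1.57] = 16.08*l + 0.78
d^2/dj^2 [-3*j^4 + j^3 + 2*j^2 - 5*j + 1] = -36*j^2 + 6*j + 4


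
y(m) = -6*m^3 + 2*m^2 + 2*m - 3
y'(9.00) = -1420.00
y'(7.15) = -889.60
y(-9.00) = 4515.00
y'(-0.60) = -6.88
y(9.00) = -4197.00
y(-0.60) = -2.18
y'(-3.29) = -205.99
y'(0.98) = -11.37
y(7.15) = -2079.61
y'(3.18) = -167.30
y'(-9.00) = -1492.00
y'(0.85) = -7.60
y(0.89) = -3.87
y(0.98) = -4.77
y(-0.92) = 1.52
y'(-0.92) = -16.92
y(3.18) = -169.36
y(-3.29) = 225.74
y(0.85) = -3.54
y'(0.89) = -8.70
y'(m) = -18*m^2 + 4*m + 2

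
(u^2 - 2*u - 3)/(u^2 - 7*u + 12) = (u + 1)/(u - 4)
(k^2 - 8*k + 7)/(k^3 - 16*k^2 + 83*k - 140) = (k - 1)/(k^2 - 9*k + 20)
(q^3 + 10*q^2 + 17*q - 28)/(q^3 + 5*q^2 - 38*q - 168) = (q - 1)/(q - 6)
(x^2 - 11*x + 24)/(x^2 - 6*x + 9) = (x - 8)/(x - 3)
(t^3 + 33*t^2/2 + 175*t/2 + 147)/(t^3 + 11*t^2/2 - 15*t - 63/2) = (2*t^2 + 19*t + 42)/(2*t^2 - 3*t - 9)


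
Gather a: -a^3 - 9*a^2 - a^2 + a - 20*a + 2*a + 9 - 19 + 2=-a^3 - 10*a^2 - 17*a - 8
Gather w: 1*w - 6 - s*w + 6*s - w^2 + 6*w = 6*s - w^2 + w*(7 - s) - 6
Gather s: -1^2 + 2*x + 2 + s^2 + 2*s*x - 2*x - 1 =s^2 + 2*s*x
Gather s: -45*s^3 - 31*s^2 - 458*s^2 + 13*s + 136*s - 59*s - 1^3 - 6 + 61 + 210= -45*s^3 - 489*s^2 + 90*s + 264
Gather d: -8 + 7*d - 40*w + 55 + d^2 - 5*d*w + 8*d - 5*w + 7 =d^2 + d*(15 - 5*w) - 45*w + 54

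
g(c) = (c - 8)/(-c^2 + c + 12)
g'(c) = (c - 8)*(2*c - 1)/(-c^2 + c + 12)^2 + 1/(-c^2 + c + 12)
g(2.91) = -0.79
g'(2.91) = -0.44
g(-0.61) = -0.78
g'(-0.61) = 0.25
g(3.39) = -1.18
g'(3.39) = -1.50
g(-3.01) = 157.06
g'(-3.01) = 15714.27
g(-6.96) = 0.34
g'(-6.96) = 0.10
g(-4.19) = 1.25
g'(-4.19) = 1.10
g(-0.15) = -0.69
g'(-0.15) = 0.16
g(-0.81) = -0.84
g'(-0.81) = 0.30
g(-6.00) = 0.47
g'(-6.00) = 0.17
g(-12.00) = 0.14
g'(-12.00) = 0.02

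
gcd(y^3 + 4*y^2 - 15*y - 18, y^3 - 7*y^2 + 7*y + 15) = y^2 - 2*y - 3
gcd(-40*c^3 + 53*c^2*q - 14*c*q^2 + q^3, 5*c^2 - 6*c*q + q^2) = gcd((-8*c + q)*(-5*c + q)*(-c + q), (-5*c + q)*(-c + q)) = 5*c^2 - 6*c*q + q^2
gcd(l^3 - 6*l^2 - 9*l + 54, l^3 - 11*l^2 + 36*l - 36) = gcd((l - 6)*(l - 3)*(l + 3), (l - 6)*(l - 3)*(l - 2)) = l^2 - 9*l + 18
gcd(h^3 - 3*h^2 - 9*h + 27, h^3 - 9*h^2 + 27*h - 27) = h^2 - 6*h + 9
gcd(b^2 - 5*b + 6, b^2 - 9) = b - 3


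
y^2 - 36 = (y - 6)*(y + 6)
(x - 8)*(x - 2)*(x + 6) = x^3 - 4*x^2 - 44*x + 96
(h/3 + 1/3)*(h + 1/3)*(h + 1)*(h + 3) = h^4/3 + 16*h^3/9 + 26*h^2/9 + 16*h/9 + 1/3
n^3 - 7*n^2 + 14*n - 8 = (n - 4)*(n - 2)*(n - 1)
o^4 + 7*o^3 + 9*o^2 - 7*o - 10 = (o - 1)*(o + 1)*(o + 2)*(o + 5)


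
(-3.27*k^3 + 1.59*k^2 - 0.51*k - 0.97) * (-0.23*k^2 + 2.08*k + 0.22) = 0.7521*k^5 - 7.1673*k^4 + 2.7051*k^3 - 0.4879*k^2 - 2.1298*k - 0.2134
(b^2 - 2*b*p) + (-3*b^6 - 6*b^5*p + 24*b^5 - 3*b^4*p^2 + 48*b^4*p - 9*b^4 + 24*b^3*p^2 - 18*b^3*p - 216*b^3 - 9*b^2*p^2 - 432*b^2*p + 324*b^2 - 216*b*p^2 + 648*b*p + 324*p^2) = -3*b^6 - 6*b^5*p + 24*b^5 - 3*b^4*p^2 + 48*b^4*p - 9*b^4 + 24*b^3*p^2 - 18*b^3*p - 216*b^3 - 9*b^2*p^2 - 432*b^2*p + 325*b^2 - 216*b*p^2 + 646*b*p + 324*p^2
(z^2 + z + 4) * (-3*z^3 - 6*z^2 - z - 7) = -3*z^5 - 9*z^4 - 19*z^3 - 32*z^2 - 11*z - 28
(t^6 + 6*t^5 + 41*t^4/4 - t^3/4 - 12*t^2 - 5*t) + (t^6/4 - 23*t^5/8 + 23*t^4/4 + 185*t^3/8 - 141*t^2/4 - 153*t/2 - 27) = 5*t^6/4 + 25*t^5/8 + 16*t^4 + 183*t^3/8 - 189*t^2/4 - 163*t/2 - 27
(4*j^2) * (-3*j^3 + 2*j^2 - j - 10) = -12*j^5 + 8*j^4 - 4*j^3 - 40*j^2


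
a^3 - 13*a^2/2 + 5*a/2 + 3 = (a - 6)*(a - 1)*(a + 1/2)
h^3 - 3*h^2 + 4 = (h - 2)^2*(h + 1)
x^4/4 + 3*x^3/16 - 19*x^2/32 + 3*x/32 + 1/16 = (x/4 + 1/2)*(x - 1)*(x - 1/2)*(x + 1/4)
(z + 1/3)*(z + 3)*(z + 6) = z^3 + 28*z^2/3 + 21*z + 6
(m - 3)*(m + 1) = m^2 - 2*m - 3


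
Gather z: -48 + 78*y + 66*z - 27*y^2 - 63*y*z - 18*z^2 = -27*y^2 + 78*y - 18*z^2 + z*(66 - 63*y) - 48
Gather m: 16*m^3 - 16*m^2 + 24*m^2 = 16*m^3 + 8*m^2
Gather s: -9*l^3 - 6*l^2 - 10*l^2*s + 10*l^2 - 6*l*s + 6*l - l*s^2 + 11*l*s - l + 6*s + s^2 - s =-9*l^3 + 4*l^2 + 5*l + s^2*(1 - l) + s*(-10*l^2 + 5*l + 5)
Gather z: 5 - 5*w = 5 - 5*w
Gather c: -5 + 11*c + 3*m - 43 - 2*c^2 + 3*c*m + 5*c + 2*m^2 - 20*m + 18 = -2*c^2 + c*(3*m + 16) + 2*m^2 - 17*m - 30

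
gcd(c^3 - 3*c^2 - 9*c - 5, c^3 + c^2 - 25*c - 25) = c^2 - 4*c - 5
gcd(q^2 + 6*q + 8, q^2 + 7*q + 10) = q + 2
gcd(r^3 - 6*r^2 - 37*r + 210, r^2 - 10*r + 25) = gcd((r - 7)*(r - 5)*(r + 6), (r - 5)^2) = r - 5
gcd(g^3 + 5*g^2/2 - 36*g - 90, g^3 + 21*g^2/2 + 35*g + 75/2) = g + 5/2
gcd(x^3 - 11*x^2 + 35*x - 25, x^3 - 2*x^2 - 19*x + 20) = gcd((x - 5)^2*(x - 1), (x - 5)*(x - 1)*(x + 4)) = x^2 - 6*x + 5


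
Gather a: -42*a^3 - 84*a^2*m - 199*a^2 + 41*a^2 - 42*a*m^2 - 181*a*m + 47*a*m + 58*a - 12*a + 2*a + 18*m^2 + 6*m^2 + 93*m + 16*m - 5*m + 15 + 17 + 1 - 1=-42*a^3 + a^2*(-84*m - 158) + a*(-42*m^2 - 134*m + 48) + 24*m^2 + 104*m + 32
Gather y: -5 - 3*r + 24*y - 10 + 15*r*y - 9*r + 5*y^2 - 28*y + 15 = -12*r + 5*y^2 + y*(15*r - 4)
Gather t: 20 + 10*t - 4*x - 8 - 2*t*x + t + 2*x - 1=t*(11 - 2*x) - 2*x + 11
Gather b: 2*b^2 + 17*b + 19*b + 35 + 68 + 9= 2*b^2 + 36*b + 112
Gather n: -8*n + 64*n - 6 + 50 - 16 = 56*n + 28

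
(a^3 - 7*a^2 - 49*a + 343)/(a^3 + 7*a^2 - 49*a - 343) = (a - 7)/(a + 7)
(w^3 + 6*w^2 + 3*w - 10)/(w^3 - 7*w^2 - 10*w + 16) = (w + 5)/(w - 8)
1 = 1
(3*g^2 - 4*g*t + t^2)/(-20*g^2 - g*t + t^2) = (-3*g^2 + 4*g*t - t^2)/(20*g^2 + g*t - t^2)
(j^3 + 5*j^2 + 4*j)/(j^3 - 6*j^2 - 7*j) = (j + 4)/(j - 7)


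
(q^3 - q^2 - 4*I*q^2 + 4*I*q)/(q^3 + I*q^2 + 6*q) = (q^2 - q - 4*I*q + 4*I)/(q^2 + I*q + 6)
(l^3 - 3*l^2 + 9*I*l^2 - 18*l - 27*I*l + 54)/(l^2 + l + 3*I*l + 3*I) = (l^2 + l*(-3 + 6*I) - 18*I)/(l + 1)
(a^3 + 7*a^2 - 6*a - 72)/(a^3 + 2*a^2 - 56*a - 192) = (a - 3)/(a - 8)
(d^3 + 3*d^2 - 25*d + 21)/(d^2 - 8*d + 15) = (d^2 + 6*d - 7)/(d - 5)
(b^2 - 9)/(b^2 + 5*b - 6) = (b^2 - 9)/(b^2 + 5*b - 6)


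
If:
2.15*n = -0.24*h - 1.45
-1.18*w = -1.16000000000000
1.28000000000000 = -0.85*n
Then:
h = 7.45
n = -1.51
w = 0.98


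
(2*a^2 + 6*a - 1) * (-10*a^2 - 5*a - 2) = -20*a^4 - 70*a^3 - 24*a^2 - 7*a + 2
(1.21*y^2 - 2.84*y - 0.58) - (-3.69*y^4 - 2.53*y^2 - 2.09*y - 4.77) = 3.69*y^4 + 3.74*y^2 - 0.75*y + 4.19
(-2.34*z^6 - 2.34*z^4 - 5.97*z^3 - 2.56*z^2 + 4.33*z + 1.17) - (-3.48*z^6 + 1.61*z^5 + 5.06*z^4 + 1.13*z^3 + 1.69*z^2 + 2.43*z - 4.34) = 1.14*z^6 - 1.61*z^5 - 7.4*z^4 - 7.1*z^3 - 4.25*z^2 + 1.9*z + 5.51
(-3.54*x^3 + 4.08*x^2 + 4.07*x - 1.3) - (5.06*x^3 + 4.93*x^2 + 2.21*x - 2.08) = -8.6*x^3 - 0.85*x^2 + 1.86*x + 0.78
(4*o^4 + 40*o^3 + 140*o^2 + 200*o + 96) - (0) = 4*o^4 + 40*o^3 + 140*o^2 + 200*o + 96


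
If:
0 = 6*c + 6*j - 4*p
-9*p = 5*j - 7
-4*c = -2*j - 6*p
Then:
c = 11/8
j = -5/8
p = 9/8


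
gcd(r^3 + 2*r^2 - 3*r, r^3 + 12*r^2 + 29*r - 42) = r - 1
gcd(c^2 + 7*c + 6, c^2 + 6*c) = c + 6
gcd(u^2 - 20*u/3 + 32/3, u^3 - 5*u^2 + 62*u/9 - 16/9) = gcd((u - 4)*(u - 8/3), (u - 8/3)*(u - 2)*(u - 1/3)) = u - 8/3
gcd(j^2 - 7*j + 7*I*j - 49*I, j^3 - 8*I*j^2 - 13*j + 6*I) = 1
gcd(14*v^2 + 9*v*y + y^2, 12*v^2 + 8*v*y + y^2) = 2*v + y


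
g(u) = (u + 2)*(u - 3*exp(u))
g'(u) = u + (1 - 3*exp(u))*(u + 2) - 3*exp(u)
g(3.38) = -455.86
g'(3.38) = -553.40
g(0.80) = -16.45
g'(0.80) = -21.77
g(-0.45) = -3.66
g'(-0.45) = -3.78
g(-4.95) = 14.67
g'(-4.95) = -7.86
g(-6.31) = 27.22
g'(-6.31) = -10.60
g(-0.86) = -2.43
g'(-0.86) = -2.44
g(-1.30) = -1.48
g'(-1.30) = -1.99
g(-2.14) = 0.35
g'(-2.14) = -2.58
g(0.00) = -6.00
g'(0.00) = -7.00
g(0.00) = -6.00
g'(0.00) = -7.00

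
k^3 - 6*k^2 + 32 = (k - 4)^2*(k + 2)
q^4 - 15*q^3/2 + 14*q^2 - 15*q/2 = q*(q - 5)*(q - 3/2)*(q - 1)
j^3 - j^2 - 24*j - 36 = (j - 6)*(j + 2)*(j + 3)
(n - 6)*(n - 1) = n^2 - 7*n + 6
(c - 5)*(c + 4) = c^2 - c - 20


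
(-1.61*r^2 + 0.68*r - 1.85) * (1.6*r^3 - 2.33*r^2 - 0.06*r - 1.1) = -2.576*r^5 + 4.8393*r^4 - 4.4478*r^3 + 6.0407*r^2 - 0.637*r + 2.035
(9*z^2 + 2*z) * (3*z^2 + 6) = 27*z^4 + 6*z^3 + 54*z^2 + 12*z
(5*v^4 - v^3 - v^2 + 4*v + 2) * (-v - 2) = -5*v^5 - 9*v^4 + 3*v^3 - 2*v^2 - 10*v - 4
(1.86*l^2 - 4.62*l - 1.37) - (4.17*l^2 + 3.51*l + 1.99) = -2.31*l^2 - 8.13*l - 3.36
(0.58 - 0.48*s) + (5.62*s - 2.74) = 5.14*s - 2.16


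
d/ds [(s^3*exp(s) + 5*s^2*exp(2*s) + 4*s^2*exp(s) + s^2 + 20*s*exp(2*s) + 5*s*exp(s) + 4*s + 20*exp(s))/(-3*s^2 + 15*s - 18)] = (-s^5*exp(s) - 10*s^4*exp(2*s) + 10*s^3*exp(2*s) + 19*s^3*exp(s) + 185*s^2*exp(2*s) - 12*s^2*exp(s) + 9*s^2 - 300*s*exp(2*s) + 62*s*exp(s) - 12*s - 120*exp(2*s) - 250*exp(s) - 24)/(3*(s^4 - 10*s^3 + 37*s^2 - 60*s + 36))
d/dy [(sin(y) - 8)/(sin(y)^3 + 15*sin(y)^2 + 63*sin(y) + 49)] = (23*sin(y) + cos(2*y) + 78)*cos(y)/((sin(y) + 1)^2*(sin(y) + 7)^3)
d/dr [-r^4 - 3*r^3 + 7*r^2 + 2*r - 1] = -4*r^3 - 9*r^2 + 14*r + 2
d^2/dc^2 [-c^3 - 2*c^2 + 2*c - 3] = -6*c - 4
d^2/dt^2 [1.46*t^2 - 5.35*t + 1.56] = 2.92000000000000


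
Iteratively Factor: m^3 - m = (m - 1)*(m^2 + m) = m*(m - 1)*(m + 1)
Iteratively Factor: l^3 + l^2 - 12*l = (l)*(l^2 + l - 12) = l*(l - 3)*(l + 4)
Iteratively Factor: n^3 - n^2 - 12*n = (n + 3)*(n^2 - 4*n) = (n - 4)*(n + 3)*(n)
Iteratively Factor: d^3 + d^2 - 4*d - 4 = (d - 2)*(d^2 + 3*d + 2) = (d - 2)*(d + 2)*(d + 1)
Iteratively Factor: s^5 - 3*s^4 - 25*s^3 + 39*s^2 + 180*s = (s + 3)*(s^4 - 6*s^3 - 7*s^2 + 60*s) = (s + 3)^2*(s^3 - 9*s^2 + 20*s) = (s - 4)*(s + 3)^2*(s^2 - 5*s) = (s - 5)*(s - 4)*(s + 3)^2*(s)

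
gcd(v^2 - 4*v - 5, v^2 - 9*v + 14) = 1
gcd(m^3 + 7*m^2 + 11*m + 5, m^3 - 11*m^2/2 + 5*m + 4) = 1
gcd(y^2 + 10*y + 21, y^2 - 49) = y + 7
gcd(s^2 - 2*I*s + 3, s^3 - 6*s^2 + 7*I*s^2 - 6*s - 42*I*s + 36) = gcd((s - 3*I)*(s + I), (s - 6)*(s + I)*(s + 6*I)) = s + I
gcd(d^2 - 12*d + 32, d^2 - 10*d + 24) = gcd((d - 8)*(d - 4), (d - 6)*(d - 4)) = d - 4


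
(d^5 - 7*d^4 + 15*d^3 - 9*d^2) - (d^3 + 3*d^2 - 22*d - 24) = d^5 - 7*d^4 + 14*d^3 - 12*d^2 + 22*d + 24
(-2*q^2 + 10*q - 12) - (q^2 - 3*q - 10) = -3*q^2 + 13*q - 2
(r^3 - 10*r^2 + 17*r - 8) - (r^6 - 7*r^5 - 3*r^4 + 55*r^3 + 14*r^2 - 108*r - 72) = -r^6 + 7*r^5 + 3*r^4 - 54*r^3 - 24*r^2 + 125*r + 64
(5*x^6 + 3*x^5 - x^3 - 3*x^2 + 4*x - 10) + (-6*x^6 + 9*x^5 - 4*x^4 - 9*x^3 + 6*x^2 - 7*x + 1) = -x^6 + 12*x^5 - 4*x^4 - 10*x^3 + 3*x^2 - 3*x - 9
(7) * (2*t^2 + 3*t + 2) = 14*t^2 + 21*t + 14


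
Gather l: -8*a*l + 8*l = l*(8 - 8*a)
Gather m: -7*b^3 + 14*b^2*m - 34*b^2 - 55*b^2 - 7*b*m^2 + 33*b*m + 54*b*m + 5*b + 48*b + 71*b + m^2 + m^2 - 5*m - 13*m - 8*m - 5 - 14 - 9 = -7*b^3 - 89*b^2 + 124*b + m^2*(2 - 7*b) + m*(14*b^2 + 87*b - 26) - 28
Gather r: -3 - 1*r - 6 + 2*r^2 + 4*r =2*r^2 + 3*r - 9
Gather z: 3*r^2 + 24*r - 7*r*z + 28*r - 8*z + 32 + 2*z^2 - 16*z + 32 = 3*r^2 + 52*r + 2*z^2 + z*(-7*r - 24) + 64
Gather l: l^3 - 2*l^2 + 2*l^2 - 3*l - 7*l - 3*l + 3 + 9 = l^3 - 13*l + 12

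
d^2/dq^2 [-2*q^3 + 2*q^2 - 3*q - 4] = 4 - 12*q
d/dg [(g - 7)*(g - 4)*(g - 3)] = 3*g^2 - 28*g + 61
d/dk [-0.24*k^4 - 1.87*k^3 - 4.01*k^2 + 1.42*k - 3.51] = -0.96*k^3 - 5.61*k^2 - 8.02*k + 1.42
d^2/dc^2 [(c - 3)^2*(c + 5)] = 6*c - 2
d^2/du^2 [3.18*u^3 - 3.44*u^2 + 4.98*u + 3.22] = 19.08*u - 6.88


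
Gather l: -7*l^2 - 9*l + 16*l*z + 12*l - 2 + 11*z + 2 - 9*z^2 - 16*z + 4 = -7*l^2 + l*(16*z + 3) - 9*z^2 - 5*z + 4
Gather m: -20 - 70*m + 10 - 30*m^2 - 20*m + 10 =-30*m^2 - 90*m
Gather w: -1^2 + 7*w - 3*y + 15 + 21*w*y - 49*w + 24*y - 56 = w*(21*y - 42) + 21*y - 42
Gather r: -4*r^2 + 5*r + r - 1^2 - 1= -4*r^2 + 6*r - 2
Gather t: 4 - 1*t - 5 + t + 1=0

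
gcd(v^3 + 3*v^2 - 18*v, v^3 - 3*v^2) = v^2 - 3*v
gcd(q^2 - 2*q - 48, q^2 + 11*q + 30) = q + 6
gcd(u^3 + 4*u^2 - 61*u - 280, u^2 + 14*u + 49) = u + 7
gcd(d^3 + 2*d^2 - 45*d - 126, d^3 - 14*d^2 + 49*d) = d - 7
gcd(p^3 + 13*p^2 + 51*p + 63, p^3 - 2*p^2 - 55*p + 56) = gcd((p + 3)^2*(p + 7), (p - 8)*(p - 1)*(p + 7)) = p + 7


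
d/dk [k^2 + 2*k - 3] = 2*k + 2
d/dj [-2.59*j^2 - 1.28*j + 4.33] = -5.18*j - 1.28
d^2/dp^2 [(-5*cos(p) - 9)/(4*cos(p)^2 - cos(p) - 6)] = (-180*(1 - cos(2*p))^2*cos(p) - 149*(1 - cos(2*p))^2 + 79*cos(p) - 1171*cos(2*p)/2 - 273*cos(3*p) + 40*cos(5*p) + 801/2)/(cos(p) - 2*cos(2*p) + 4)^3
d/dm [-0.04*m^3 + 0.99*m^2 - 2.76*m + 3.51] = -0.12*m^2 + 1.98*m - 2.76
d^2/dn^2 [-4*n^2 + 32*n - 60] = -8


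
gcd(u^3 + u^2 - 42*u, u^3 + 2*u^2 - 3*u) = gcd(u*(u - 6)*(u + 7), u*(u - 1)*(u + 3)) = u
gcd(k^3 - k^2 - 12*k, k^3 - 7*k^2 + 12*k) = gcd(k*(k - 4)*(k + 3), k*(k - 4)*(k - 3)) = k^2 - 4*k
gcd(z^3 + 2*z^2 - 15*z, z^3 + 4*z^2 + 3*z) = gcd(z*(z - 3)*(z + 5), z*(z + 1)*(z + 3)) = z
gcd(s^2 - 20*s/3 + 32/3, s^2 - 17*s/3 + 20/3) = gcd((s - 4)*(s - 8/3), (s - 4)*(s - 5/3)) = s - 4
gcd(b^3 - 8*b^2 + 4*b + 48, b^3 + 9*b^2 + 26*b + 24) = b + 2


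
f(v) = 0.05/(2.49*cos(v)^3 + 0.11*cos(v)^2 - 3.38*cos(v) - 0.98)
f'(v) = 0.05*(7.47*sin(v)*cos(v)^2 + 0.22*sin(v)*cos(v) - 3.38*sin(v))/(2.49*cos(v)^3 + 0.11*cos(v)^2 - 3.38*cos(v) - 0.98)^2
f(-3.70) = 0.11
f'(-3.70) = 0.24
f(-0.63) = -0.02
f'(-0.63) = -0.01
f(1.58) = -0.05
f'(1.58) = -0.19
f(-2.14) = 0.10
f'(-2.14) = 0.24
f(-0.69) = -0.02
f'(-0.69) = -0.01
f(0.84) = -0.02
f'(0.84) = 0.00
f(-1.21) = -0.02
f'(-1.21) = 0.03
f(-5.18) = -0.02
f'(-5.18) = -0.02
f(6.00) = -0.03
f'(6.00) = -0.01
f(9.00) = 0.16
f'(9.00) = 0.57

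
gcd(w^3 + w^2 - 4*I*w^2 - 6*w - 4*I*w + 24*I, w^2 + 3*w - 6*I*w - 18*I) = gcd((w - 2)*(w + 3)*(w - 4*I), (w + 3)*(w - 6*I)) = w + 3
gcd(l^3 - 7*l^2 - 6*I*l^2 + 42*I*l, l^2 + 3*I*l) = l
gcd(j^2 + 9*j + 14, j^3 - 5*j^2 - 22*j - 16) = j + 2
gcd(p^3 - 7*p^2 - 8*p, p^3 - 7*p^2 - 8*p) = p^3 - 7*p^2 - 8*p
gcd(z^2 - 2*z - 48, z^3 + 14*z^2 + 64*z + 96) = z + 6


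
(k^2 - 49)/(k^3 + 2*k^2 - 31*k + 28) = (k - 7)/(k^2 - 5*k + 4)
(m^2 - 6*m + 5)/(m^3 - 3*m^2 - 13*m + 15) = 1/(m + 3)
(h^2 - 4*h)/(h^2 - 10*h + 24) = h/(h - 6)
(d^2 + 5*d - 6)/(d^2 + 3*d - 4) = (d + 6)/(d + 4)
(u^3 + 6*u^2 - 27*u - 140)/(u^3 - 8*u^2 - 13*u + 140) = (u + 7)/(u - 7)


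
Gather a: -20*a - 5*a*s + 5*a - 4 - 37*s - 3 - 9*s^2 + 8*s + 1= a*(-5*s - 15) - 9*s^2 - 29*s - 6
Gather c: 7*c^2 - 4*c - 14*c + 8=7*c^2 - 18*c + 8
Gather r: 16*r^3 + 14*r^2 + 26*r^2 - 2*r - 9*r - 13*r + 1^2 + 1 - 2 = 16*r^3 + 40*r^2 - 24*r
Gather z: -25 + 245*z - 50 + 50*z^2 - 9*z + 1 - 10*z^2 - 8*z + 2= 40*z^2 + 228*z - 72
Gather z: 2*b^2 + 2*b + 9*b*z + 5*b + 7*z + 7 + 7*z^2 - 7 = 2*b^2 + 7*b + 7*z^2 + z*(9*b + 7)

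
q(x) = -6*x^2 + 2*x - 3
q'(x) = 2 - 12*x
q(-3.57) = -86.61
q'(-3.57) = 44.84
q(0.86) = -5.72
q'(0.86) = -8.32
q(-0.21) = -3.68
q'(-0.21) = 4.52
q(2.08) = -24.80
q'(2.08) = -22.96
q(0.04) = -2.93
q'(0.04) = 1.52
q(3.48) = -68.70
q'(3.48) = -39.76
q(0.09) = -2.87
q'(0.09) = 0.92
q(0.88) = -5.89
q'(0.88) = -8.56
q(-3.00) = -63.00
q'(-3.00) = 38.00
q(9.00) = -471.00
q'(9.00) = -106.00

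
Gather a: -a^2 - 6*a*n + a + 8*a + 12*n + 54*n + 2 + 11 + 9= -a^2 + a*(9 - 6*n) + 66*n + 22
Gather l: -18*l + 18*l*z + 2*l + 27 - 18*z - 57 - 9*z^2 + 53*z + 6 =l*(18*z - 16) - 9*z^2 + 35*z - 24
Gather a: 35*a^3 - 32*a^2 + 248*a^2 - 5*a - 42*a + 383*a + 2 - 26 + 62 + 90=35*a^3 + 216*a^2 + 336*a + 128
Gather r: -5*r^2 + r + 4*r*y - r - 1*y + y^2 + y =-5*r^2 + 4*r*y + y^2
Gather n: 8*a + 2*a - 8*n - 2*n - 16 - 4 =10*a - 10*n - 20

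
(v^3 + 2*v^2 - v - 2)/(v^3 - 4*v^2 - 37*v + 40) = (v^2 + 3*v + 2)/(v^2 - 3*v - 40)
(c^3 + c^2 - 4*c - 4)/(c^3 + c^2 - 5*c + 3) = (c^3 + c^2 - 4*c - 4)/(c^3 + c^2 - 5*c + 3)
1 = 1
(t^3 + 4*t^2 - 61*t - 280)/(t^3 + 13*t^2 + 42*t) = (t^2 - 3*t - 40)/(t*(t + 6))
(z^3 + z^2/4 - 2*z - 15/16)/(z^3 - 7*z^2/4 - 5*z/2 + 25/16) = (4*z^2 - 4*z - 3)/(4*z^2 - 12*z + 5)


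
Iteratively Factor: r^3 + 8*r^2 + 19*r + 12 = (r + 3)*(r^2 + 5*r + 4) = (r + 3)*(r + 4)*(r + 1)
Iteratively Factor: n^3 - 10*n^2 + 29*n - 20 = (n - 4)*(n^2 - 6*n + 5) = (n - 4)*(n - 1)*(n - 5)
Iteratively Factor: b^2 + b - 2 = (b + 2)*(b - 1)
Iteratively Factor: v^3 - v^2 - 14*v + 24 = (v + 4)*(v^2 - 5*v + 6) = (v - 2)*(v + 4)*(v - 3)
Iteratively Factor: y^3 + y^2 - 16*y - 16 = (y + 4)*(y^2 - 3*y - 4) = (y + 1)*(y + 4)*(y - 4)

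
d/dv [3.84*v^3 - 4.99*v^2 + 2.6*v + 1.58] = 11.52*v^2 - 9.98*v + 2.6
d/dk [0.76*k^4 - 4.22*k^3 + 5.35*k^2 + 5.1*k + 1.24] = 3.04*k^3 - 12.66*k^2 + 10.7*k + 5.1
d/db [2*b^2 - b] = 4*b - 1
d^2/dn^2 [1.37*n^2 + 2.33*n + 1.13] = 2.74000000000000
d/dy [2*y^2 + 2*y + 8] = 4*y + 2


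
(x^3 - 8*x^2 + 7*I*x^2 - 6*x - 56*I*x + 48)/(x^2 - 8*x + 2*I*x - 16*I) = (x^2 + 7*I*x - 6)/(x + 2*I)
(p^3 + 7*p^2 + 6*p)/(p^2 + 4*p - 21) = p*(p^2 + 7*p + 6)/(p^2 + 4*p - 21)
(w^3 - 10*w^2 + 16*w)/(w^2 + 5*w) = (w^2 - 10*w + 16)/(w + 5)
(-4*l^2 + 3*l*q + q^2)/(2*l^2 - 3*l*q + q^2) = (4*l + q)/(-2*l + q)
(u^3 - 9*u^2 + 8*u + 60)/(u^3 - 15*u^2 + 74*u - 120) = (u + 2)/(u - 4)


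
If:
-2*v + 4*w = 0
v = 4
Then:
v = 4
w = 2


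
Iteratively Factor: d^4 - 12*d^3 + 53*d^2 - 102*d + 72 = (d - 4)*(d^3 - 8*d^2 + 21*d - 18) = (d - 4)*(d - 2)*(d^2 - 6*d + 9) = (d - 4)*(d - 3)*(d - 2)*(d - 3)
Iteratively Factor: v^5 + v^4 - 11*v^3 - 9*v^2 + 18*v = (v - 1)*(v^4 + 2*v^3 - 9*v^2 - 18*v) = (v - 1)*(v + 2)*(v^3 - 9*v) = (v - 3)*(v - 1)*(v + 2)*(v^2 + 3*v) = (v - 3)*(v - 1)*(v + 2)*(v + 3)*(v)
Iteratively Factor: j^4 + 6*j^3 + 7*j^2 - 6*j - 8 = (j - 1)*(j^3 + 7*j^2 + 14*j + 8) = (j - 1)*(j + 2)*(j^2 + 5*j + 4) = (j - 1)*(j + 1)*(j + 2)*(j + 4)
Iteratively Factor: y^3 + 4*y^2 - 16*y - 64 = (y + 4)*(y^2 - 16) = (y + 4)^2*(y - 4)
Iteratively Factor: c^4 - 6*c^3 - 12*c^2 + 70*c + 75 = (c - 5)*(c^3 - c^2 - 17*c - 15) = (c - 5)^2*(c^2 + 4*c + 3) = (c - 5)^2*(c + 3)*(c + 1)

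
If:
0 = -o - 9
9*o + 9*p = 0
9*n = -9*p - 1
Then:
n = -82/9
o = -9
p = 9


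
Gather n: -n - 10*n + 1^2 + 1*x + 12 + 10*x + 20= -11*n + 11*x + 33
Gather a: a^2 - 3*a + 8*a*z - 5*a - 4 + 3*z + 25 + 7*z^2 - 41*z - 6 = a^2 + a*(8*z - 8) + 7*z^2 - 38*z + 15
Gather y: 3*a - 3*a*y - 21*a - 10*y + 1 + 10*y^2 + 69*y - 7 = -18*a + 10*y^2 + y*(59 - 3*a) - 6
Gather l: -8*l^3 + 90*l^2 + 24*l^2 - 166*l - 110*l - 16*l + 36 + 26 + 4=-8*l^3 + 114*l^2 - 292*l + 66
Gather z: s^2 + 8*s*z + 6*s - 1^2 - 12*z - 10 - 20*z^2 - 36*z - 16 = s^2 + 6*s - 20*z^2 + z*(8*s - 48) - 27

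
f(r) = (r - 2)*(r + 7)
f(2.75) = 7.31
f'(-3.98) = -2.96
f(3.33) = 13.74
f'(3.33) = 11.66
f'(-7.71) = -10.42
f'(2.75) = 10.50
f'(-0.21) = 4.58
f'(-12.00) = -19.00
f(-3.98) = -18.06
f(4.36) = 26.81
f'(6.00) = 17.00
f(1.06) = -7.58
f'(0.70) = 6.40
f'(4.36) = 13.72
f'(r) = 2*r + 5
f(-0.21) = -15.01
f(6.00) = 52.00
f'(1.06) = 7.12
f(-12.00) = 70.00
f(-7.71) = 6.89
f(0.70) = -10.01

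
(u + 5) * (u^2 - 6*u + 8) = u^3 - u^2 - 22*u + 40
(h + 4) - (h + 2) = 2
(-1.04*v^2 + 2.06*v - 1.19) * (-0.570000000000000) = 0.5928*v^2 - 1.1742*v + 0.6783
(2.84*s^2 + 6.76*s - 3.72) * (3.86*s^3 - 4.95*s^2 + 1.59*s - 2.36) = 10.9624*s^5 + 12.0356*s^4 - 43.3056*s^3 + 22.46*s^2 - 21.8684*s + 8.7792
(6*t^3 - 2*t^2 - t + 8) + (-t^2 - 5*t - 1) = 6*t^3 - 3*t^2 - 6*t + 7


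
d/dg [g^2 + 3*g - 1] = 2*g + 3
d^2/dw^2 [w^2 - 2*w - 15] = 2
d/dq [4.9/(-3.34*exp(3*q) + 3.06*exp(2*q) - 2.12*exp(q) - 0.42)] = (49.098*exp(2*q) - 29.988*exp(q) + 10.388)*exp(q)/(3.34*exp(3*q) - 3.06*exp(2*q) + 2.12*exp(q) + 0.42)^2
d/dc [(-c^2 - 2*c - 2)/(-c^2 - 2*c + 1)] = -(6*c + 6)/(c^2 + 2*c - 1)^2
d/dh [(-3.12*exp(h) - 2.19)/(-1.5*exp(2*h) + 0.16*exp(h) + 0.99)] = (-(3.0*exp(h) - 0.16)*(3.12*exp(h) + 2.19) + 4.68*exp(2*h) - 0.4992*exp(h) - 3.0888)*exp(h)/(-1.5*exp(2*h) + 0.16*exp(h) + 0.99)^2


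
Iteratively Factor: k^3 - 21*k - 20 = (k + 1)*(k^2 - k - 20) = (k + 1)*(k + 4)*(k - 5)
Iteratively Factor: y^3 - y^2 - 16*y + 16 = (y - 1)*(y^2 - 16) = (y - 1)*(y + 4)*(y - 4)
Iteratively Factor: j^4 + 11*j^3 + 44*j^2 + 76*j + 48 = (j + 3)*(j^3 + 8*j^2 + 20*j + 16) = (j + 2)*(j + 3)*(j^2 + 6*j + 8) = (j + 2)^2*(j + 3)*(j + 4)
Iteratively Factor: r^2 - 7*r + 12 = (r - 4)*(r - 3)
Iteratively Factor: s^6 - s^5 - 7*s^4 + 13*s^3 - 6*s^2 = (s - 1)*(s^5 - 7*s^3 + 6*s^2) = (s - 1)*(s + 3)*(s^4 - 3*s^3 + 2*s^2) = (s - 2)*(s - 1)*(s + 3)*(s^3 - s^2) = (s - 2)*(s - 1)^2*(s + 3)*(s^2) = s*(s - 2)*(s - 1)^2*(s + 3)*(s)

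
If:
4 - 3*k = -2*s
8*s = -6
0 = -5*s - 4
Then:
No Solution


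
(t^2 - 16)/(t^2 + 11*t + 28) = (t - 4)/(t + 7)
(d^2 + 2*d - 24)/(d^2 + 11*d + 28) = (d^2 + 2*d - 24)/(d^2 + 11*d + 28)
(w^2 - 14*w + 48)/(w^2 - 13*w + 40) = (w - 6)/(w - 5)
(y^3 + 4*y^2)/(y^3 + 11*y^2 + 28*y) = y/(y + 7)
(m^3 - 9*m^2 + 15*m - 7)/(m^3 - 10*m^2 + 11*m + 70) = (m^2 - 2*m + 1)/(m^2 - 3*m - 10)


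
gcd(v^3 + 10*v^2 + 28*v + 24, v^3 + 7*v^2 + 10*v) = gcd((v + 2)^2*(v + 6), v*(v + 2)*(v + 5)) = v + 2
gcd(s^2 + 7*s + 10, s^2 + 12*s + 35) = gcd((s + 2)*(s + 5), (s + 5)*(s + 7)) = s + 5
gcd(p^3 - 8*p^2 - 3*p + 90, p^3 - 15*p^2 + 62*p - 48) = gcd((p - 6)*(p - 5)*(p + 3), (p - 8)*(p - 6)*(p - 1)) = p - 6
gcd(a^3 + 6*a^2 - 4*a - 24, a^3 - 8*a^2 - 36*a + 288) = a + 6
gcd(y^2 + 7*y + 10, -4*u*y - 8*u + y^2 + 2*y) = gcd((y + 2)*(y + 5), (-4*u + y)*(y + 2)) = y + 2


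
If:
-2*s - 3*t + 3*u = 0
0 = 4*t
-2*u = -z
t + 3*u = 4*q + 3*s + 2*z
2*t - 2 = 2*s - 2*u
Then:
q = 11/4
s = -3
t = 0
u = -2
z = -4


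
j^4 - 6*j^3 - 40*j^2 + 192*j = j*(j - 8)*(j - 4)*(j + 6)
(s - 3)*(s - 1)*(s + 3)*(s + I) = s^4 - s^3 + I*s^3 - 9*s^2 - I*s^2 + 9*s - 9*I*s + 9*I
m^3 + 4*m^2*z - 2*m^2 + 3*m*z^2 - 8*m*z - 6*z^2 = (m - 2)*(m + z)*(m + 3*z)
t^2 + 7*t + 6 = (t + 1)*(t + 6)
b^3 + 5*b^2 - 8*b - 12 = (b - 2)*(b + 1)*(b + 6)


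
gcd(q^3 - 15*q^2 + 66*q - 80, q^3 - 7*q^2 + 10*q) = q^2 - 7*q + 10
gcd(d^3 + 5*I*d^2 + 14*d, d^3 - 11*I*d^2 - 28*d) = d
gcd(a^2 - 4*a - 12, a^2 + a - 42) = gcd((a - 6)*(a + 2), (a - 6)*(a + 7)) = a - 6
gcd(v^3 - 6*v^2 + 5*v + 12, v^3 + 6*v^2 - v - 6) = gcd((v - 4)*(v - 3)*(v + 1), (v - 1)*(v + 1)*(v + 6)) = v + 1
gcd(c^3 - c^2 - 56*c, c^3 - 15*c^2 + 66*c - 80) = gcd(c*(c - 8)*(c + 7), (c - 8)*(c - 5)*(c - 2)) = c - 8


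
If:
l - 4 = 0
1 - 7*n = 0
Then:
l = 4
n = 1/7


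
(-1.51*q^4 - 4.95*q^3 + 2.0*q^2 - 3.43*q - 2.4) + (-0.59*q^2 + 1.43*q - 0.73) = -1.51*q^4 - 4.95*q^3 + 1.41*q^2 - 2.0*q - 3.13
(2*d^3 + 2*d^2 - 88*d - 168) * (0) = 0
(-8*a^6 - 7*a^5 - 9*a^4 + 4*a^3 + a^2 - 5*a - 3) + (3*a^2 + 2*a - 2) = -8*a^6 - 7*a^5 - 9*a^4 + 4*a^3 + 4*a^2 - 3*a - 5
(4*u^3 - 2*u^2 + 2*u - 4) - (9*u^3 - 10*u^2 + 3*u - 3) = -5*u^3 + 8*u^2 - u - 1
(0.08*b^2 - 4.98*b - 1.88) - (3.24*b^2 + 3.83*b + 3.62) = -3.16*b^2 - 8.81*b - 5.5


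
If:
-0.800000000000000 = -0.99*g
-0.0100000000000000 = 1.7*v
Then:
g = 0.81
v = -0.01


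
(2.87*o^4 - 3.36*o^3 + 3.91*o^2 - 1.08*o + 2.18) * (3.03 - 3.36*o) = -9.6432*o^5 + 19.9857*o^4 - 23.3184*o^3 + 15.4761*o^2 - 10.5972*o + 6.6054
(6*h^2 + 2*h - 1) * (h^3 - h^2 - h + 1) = 6*h^5 - 4*h^4 - 9*h^3 + 5*h^2 + 3*h - 1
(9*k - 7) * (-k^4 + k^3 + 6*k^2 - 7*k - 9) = -9*k^5 + 16*k^4 + 47*k^3 - 105*k^2 - 32*k + 63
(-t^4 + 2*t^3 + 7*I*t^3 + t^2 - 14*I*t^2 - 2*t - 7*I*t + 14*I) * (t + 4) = -t^5 - 2*t^4 + 7*I*t^4 + 9*t^3 + 14*I*t^3 + 2*t^2 - 63*I*t^2 - 8*t - 14*I*t + 56*I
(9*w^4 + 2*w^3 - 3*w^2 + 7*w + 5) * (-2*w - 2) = -18*w^5 - 22*w^4 + 2*w^3 - 8*w^2 - 24*w - 10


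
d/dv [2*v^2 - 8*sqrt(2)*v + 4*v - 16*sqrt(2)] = 4*v - 8*sqrt(2) + 4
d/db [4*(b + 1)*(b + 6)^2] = 4*(b + 6)*(3*b + 8)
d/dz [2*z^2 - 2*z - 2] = 4*z - 2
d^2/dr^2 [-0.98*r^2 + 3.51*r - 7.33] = -1.96000000000000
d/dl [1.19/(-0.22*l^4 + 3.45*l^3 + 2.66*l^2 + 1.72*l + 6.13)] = (1.0472*l^3 - 12.3165*l^2 - 6.3308*l - 2.0468)/(-0.22*l^4 + 3.45*l^3 + 2.66*l^2 + 1.72*l + 6.13)^2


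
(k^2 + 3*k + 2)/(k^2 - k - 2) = (k + 2)/(k - 2)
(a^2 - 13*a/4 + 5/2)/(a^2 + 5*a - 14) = (a - 5/4)/(a + 7)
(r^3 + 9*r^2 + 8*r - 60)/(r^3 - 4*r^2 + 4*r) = (r^2 + 11*r + 30)/(r*(r - 2))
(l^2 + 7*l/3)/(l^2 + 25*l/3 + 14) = l/(l + 6)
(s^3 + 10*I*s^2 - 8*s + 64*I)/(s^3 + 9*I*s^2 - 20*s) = (s^2 + 6*I*s + 16)/(s*(s + 5*I))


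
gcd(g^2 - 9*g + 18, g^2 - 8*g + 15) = g - 3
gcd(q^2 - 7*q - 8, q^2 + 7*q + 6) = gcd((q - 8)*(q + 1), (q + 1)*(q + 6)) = q + 1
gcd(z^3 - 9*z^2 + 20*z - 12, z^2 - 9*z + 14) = z - 2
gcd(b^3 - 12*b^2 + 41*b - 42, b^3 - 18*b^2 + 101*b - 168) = b^2 - 10*b + 21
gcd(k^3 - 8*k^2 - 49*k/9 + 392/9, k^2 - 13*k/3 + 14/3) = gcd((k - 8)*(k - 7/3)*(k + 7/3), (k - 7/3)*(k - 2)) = k - 7/3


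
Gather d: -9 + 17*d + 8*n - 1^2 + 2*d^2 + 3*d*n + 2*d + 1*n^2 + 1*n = 2*d^2 + d*(3*n + 19) + n^2 + 9*n - 10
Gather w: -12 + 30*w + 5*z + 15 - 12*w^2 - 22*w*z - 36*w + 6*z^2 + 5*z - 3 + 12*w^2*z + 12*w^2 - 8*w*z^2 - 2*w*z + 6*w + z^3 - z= 12*w^2*z + w*(-8*z^2 - 24*z) + z^3 + 6*z^2 + 9*z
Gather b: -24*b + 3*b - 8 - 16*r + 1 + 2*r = -21*b - 14*r - 7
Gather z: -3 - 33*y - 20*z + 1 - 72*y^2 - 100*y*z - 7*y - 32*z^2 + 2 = -72*y^2 - 40*y - 32*z^2 + z*(-100*y - 20)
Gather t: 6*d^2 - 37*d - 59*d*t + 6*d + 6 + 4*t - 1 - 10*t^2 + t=6*d^2 - 31*d - 10*t^2 + t*(5 - 59*d) + 5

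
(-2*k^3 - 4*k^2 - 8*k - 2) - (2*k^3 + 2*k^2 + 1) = -4*k^3 - 6*k^2 - 8*k - 3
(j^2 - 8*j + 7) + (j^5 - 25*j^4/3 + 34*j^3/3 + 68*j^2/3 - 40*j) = j^5 - 25*j^4/3 + 34*j^3/3 + 71*j^2/3 - 48*j + 7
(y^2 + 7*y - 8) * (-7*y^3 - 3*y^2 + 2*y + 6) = -7*y^5 - 52*y^4 + 37*y^3 + 44*y^2 + 26*y - 48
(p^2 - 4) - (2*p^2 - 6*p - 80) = -p^2 + 6*p + 76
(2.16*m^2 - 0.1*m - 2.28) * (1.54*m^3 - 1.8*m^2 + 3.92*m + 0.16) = 3.3264*m^5 - 4.042*m^4 + 5.136*m^3 + 4.0576*m^2 - 8.9536*m - 0.3648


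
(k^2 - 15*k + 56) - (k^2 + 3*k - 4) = 60 - 18*k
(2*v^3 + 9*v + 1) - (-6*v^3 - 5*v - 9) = 8*v^3 + 14*v + 10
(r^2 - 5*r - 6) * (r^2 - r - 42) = r^4 - 6*r^3 - 43*r^2 + 216*r + 252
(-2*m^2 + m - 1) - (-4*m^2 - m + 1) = 2*m^2 + 2*m - 2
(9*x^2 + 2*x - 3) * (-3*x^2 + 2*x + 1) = -27*x^4 + 12*x^3 + 22*x^2 - 4*x - 3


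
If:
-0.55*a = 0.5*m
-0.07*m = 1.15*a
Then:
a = 0.00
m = 0.00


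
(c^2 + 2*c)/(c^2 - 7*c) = (c + 2)/(c - 7)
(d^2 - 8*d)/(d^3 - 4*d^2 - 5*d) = (8 - d)/(-d^2 + 4*d + 5)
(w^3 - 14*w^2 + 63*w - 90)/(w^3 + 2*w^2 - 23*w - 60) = (w^2 - 9*w + 18)/(w^2 + 7*w + 12)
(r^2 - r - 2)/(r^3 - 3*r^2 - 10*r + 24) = (r + 1)/(r^2 - r - 12)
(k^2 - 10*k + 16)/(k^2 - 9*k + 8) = (k - 2)/(k - 1)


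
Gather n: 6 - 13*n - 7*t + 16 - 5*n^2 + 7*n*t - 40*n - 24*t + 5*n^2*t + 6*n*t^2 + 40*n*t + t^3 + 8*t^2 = n^2*(5*t - 5) + n*(6*t^2 + 47*t - 53) + t^3 + 8*t^2 - 31*t + 22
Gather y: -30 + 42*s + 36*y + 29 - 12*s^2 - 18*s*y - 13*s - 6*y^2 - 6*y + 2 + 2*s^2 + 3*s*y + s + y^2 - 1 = -10*s^2 + 30*s - 5*y^2 + y*(30 - 15*s)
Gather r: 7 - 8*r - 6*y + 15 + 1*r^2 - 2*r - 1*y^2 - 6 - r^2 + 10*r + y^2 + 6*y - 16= 0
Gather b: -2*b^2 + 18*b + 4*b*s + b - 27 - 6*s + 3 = -2*b^2 + b*(4*s + 19) - 6*s - 24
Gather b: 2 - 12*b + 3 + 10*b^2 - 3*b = 10*b^2 - 15*b + 5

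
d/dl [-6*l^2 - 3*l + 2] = -12*l - 3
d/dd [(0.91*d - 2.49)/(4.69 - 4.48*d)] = (32.301437 - 30.855104*d)/(4.48*d - 4.69)^3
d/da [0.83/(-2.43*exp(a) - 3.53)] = 2.0169*exp(a)/(2.43*exp(a) + 3.53)^2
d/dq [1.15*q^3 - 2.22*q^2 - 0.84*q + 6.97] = 3.45*q^2 - 4.44*q - 0.84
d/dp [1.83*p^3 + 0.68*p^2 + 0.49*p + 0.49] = 5.49*p^2 + 1.36*p + 0.49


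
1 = 1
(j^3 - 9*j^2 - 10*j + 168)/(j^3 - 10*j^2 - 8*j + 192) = (j - 7)/(j - 8)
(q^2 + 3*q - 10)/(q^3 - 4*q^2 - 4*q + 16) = (q + 5)/(q^2 - 2*q - 8)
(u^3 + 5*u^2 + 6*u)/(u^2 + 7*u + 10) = u*(u + 3)/(u + 5)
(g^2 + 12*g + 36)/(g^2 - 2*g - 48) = (g + 6)/(g - 8)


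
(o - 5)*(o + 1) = o^2 - 4*o - 5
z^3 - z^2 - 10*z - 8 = (z - 4)*(z + 1)*(z + 2)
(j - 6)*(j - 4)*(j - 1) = j^3 - 11*j^2 + 34*j - 24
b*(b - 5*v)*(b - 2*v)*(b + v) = b^4 - 6*b^3*v + 3*b^2*v^2 + 10*b*v^3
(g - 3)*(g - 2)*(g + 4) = g^3 - g^2 - 14*g + 24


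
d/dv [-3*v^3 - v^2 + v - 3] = -9*v^2 - 2*v + 1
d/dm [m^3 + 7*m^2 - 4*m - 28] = 3*m^2 + 14*m - 4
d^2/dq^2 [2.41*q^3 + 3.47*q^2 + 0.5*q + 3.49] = 14.46*q + 6.94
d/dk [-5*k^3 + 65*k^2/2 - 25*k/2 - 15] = -15*k^2 + 65*k - 25/2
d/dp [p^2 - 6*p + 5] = 2*p - 6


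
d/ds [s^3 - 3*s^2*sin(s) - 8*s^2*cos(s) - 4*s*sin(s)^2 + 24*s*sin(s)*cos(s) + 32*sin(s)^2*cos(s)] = 8*s^2*sin(s) - 3*s^2*cos(s) + 3*s^2 - 6*s*sin(s) - 4*s*sin(2*s) - 16*s*cos(s) + 24*s*cos(2*s) - 8*sin(s) + 12*sin(2*s) + 24*sin(3*s) + 2*cos(2*s) - 2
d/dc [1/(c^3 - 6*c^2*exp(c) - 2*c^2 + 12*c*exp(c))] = (6*c^2*exp(c) - 3*c^2 + 4*c - 12*exp(c))/(c^2*(c^2 - 6*c*exp(c) - 2*c + 12*exp(c))^2)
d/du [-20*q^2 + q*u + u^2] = q + 2*u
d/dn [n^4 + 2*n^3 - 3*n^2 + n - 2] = 4*n^3 + 6*n^2 - 6*n + 1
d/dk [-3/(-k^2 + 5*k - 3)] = 3*(5 - 2*k)/(k^2 - 5*k + 3)^2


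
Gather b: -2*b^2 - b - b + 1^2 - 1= -2*b^2 - 2*b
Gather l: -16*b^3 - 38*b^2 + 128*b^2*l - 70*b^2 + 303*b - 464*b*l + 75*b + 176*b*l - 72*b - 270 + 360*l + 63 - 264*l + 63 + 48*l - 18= -16*b^3 - 108*b^2 + 306*b + l*(128*b^2 - 288*b + 144) - 162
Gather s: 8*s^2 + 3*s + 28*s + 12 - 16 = 8*s^2 + 31*s - 4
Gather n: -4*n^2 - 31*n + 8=-4*n^2 - 31*n + 8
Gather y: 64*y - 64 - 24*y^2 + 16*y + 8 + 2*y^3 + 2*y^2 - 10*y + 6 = 2*y^3 - 22*y^2 + 70*y - 50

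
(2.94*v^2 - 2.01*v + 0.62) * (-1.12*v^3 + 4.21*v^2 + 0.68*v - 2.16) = -3.2928*v^5 + 14.6286*v^4 - 7.1573*v^3 - 5.107*v^2 + 4.7632*v - 1.3392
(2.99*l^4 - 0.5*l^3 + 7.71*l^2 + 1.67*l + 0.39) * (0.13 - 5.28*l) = -15.7872*l^5 + 3.0287*l^4 - 40.7738*l^3 - 7.8153*l^2 - 1.8421*l + 0.0507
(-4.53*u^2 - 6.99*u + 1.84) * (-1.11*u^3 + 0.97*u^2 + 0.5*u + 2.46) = 5.0283*u^5 + 3.3648*u^4 - 11.0877*u^3 - 12.854*u^2 - 16.2754*u + 4.5264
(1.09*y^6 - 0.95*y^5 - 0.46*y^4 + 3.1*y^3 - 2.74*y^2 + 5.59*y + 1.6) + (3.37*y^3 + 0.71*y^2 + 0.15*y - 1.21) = 1.09*y^6 - 0.95*y^5 - 0.46*y^4 + 6.47*y^3 - 2.03*y^2 + 5.74*y + 0.39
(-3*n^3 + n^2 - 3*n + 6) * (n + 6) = -3*n^4 - 17*n^3 + 3*n^2 - 12*n + 36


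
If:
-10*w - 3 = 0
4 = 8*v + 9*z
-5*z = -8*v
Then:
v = 5/28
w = -3/10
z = 2/7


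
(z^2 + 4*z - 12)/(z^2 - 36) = (z - 2)/(z - 6)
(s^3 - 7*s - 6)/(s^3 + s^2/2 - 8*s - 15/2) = 2*(s + 2)/(2*s + 5)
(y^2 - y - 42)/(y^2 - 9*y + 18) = (y^2 - y - 42)/(y^2 - 9*y + 18)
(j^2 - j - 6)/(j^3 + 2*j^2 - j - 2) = (j - 3)/(j^2 - 1)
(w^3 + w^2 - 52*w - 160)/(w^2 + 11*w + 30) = (w^2 - 4*w - 32)/(w + 6)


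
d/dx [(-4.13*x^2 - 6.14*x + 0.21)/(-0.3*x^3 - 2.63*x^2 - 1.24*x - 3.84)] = (-1.239*x^4 - 3.684*x^3 - 10.838*x^2 + 32.823*x + 23.838)/(0.09*x^6 + 1.578*x^5 + 7.6609*x^4 + 8.8264*x^3 + 21.736*x^2 + 9.5232*x + 14.7456)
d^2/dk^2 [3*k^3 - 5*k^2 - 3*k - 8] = 18*k - 10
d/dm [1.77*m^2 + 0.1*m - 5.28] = 3.54*m + 0.1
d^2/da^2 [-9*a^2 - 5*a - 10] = -18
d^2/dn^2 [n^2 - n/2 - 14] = 2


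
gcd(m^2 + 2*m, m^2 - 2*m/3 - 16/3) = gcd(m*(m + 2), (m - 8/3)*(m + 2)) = m + 2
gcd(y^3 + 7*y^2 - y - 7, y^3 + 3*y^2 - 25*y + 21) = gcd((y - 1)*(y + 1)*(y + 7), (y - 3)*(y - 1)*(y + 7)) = y^2 + 6*y - 7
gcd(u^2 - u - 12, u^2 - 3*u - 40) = 1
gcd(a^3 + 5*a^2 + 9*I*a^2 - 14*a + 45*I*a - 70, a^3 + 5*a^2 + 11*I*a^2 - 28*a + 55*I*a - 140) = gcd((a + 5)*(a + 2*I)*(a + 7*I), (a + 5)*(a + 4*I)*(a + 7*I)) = a^2 + a*(5 + 7*I) + 35*I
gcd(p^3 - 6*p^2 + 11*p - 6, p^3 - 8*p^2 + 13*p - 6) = p - 1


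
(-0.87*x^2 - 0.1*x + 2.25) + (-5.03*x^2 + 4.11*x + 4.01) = -5.9*x^2 + 4.01*x + 6.26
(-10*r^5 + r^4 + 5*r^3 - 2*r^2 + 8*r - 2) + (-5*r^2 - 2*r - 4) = -10*r^5 + r^4 + 5*r^3 - 7*r^2 + 6*r - 6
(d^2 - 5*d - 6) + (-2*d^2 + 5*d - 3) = -d^2 - 9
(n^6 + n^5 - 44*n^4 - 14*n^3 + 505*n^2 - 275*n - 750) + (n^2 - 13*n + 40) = n^6 + n^5 - 44*n^4 - 14*n^3 + 506*n^2 - 288*n - 710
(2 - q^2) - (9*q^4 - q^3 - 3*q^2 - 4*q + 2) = -9*q^4 + q^3 + 2*q^2 + 4*q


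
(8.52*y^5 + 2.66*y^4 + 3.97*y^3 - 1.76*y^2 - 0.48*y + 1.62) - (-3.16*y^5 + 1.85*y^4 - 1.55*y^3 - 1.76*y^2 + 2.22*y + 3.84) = 11.68*y^5 + 0.81*y^4 + 5.52*y^3 - 2.7*y - 2.22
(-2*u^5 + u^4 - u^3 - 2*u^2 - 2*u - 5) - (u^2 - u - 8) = -2*u^5 + u^4 - u^3 - 3*u^2 - u + 3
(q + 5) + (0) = q + 5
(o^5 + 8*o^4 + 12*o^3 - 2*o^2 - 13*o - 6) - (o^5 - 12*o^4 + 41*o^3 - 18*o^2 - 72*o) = 20*o^4 - 29*o^3 + 16*o^2 + 59*o - 6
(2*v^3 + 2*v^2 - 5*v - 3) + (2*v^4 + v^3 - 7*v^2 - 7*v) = 2*v^4 + 3*v^3 - 5*v^2 - 12*v - 3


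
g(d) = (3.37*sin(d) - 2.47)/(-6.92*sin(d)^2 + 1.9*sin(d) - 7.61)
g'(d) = (13.84*sin(d)*cos(d) - 1.9*cos(d))*(3.37*sin(d) - 2.47)/(-6.92*sin(d)^2 + 1.9*sin(d) - 7.61)^2 + 3.37*cos(d)/(-6.92*sin(d)^2 + 1.9*sin(d) - 7.61)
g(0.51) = 0.10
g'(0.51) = -0.40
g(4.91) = 0.36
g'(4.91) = 0.03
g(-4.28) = -0.05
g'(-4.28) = 0.10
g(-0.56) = 0.40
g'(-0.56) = 0.03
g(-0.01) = 0.33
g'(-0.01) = -0.35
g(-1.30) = 0.36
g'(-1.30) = 0.04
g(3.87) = 0.39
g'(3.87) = -0.06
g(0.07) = 0.30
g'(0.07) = -0.41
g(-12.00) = 0.08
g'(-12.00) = -0.37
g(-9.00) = 0.40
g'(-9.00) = 0.03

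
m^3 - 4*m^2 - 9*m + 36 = (m - 4)*(m - 3)*(m + 3)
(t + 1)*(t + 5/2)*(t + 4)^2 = t^4 + 23*t^3/2 + 93*t^2/2 + 76*t + 40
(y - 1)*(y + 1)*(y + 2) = y^3 + 2*y^2 - y - 2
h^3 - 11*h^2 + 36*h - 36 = (h - 6)*(h - 3)*(h - 2)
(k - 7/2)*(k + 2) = k^2 - 3*k/2 - 7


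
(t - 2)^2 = t^2 - 4*t + 4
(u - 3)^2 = u^2 - 6*u + 9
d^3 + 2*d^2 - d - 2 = (d - 1)*(d + 1)*(d + 2)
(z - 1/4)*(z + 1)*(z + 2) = z^3 + 11*z^2/4 + 5*z/4 - 1/2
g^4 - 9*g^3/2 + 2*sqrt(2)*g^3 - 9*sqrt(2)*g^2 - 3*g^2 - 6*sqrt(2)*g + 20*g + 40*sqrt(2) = (g - 4)*(g - 5/2)*(g + 2)*(g + 2*sqrt(2))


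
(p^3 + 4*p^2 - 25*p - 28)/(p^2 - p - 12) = (p^2 + 8*p + 7)/(p + 3)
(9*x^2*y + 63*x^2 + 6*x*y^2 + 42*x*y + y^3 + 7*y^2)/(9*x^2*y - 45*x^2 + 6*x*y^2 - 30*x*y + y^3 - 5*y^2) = (y + 7)/(y - 5)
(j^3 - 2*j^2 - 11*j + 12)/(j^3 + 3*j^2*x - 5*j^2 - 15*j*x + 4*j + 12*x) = (j + 3)/(j + 3*x)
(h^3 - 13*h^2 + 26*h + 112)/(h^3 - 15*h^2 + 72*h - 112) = (h^2 - 6*h - 16)/(h^2 - 8*h + 16)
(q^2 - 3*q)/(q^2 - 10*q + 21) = q/(q - 7)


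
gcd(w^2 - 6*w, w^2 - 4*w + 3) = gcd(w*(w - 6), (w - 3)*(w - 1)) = 1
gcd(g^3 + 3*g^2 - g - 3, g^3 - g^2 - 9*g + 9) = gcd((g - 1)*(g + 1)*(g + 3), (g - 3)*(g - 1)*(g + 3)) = g^2 + 2*g - 3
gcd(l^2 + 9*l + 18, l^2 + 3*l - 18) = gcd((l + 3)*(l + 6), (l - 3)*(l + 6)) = l + 6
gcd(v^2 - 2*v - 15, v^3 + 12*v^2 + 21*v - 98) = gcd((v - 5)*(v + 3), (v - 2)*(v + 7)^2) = 1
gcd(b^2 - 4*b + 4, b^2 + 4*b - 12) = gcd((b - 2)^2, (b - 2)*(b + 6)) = b - 2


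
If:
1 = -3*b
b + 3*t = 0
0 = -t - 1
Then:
No Solution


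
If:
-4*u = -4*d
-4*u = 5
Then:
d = -5/4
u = -5/4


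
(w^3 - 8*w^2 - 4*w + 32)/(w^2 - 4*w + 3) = (w^3 - 8*w^2 - 4*w + 32)/(w^2 - 4*w + 3)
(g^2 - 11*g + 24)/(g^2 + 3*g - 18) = (g - 8)/(g + 6)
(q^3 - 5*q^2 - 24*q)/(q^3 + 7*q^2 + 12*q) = (q - 8)/(q + 4)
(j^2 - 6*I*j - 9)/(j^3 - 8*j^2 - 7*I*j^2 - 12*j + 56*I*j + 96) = (j - 3*I)/(j^2 - 4*j*(2 + I) + 32*I)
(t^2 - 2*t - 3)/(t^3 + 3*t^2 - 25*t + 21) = (t + 1)/(t^2 + 6*t - 7)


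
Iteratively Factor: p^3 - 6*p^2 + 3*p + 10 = (p - 2)*(p^2 - 4*p - 5) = (p - 5)*(p - 2)*(p + 1)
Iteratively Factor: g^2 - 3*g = (g - 3)*(g)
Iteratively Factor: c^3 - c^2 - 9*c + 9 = (c - 1)*(c^2 - 9) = (c - 1)*(c + 3)*(c - 3)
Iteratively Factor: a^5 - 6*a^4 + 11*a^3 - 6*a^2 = (a)*(a^4 - 6*a^3 + 11*a^2 - 6*a) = a*(a - 3)*(a^3 - 3*a^2 + 2*a) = a^2*(a - 3)*(a^2 - 3*a + 2) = a^2*(a - 3)*(a - 1)*(a - 2)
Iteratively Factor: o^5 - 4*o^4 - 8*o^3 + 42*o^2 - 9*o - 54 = (o + 3)*(o^4 - 7*o^3 + 13*o^2 + 3*o - 18) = (o + 1)*(o + 3)*(o^3 - 8*o^2 + 21*o - 18) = (o - 3)*(o + 1)*(o + 3)*(o^2 - 5*o + 6) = (o - 3)^2*(o + 1)*(o + 3)*(o - 2)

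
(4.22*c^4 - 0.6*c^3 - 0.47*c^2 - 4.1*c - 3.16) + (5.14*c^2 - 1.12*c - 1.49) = 4.22*c^4 - 0.6*c^3 + 4.67*c^2 - 5.22*c - 4.65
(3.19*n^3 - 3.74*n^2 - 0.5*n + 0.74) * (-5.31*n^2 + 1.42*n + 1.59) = -16.9389*n^5 + 24.3892*n^4 + 2.4163*n^3 - 10.586*n^2 + 0.2558*n + 1.1766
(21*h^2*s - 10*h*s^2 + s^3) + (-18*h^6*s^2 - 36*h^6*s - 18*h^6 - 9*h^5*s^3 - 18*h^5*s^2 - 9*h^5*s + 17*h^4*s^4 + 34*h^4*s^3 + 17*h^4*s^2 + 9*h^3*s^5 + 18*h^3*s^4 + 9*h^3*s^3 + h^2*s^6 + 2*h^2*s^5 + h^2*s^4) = -18*h^6*s^2 - 36*h^6*s - 18*h^6 - 9*h^5*s^3 - 18*h^5*s^2 - 9*h^5*s + 17*h^4*s^4 + 34*h^4*s^3 + 17*h^4*s^2 + 9*h^3*s^5 + 18*h^3*s^4 + 9*h^3*s^3 + h^2*s^6 + 2*h^2*s^5 + h^2*s^4 + 21*h^2*s - 10*h*s^2 + s^3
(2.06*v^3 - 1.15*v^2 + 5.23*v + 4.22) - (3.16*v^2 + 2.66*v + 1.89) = 2.06*v^3 - 4.31*v^2 + 2.57*v + 2.33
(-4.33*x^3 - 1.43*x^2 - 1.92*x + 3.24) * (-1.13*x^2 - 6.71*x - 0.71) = 4.8929*x^5 + 30.6702*x^4 + 14.8392*x^3 + 10.2373*x^2 - 20.3772*x - 2.3004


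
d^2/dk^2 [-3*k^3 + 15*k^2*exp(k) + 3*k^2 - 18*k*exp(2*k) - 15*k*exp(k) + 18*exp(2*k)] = 15*k^2*exp(k) - 72*k*exp(2*k) + 45*k*exp(k) - 18*k + 6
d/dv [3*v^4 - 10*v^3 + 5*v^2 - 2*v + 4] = 12*v^3 - 30*v^2 + 10*v - 2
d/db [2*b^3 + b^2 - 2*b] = 6*b^2 + 2*b - 2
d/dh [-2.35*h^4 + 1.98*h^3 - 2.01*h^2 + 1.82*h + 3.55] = -9.4*h^3 + 5.94*h^2 - 4.02*h + 1.82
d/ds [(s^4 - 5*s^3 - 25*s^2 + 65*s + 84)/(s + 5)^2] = (2*s^4 + 15*s^3 - 75*s^2 - 315*s + 157)/(s^3 + 15*s^2 + 75*s + 125)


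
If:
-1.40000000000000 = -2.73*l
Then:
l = 0.51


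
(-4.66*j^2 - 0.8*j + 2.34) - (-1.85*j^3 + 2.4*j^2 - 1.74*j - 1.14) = 1.85*j^3 - 7.06*j^2 + 0.94*j + 3.48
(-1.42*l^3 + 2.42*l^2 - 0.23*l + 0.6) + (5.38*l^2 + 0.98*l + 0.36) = -1.42*l^3 + 7.8*l^2 + 0.75*l + 0.96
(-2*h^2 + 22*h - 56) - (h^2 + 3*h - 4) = -3*h^2 + 19*h - 52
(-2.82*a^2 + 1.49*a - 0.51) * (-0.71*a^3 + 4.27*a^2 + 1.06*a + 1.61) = 2.0022*a^5 - 13.0993*a^4 + 3.7352*a^3 - 5.1385*a^2 + 1.8583*a - 0.8211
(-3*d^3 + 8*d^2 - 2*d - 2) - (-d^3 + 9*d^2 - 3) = -2*d^3 - d^2 - 2*d + 1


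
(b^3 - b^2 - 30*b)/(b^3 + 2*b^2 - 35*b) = (b^2 - b - 30)/(b^2 + 2*b - 35)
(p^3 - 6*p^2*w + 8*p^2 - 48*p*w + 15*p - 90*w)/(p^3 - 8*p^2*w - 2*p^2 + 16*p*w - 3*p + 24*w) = (p^3 - 6*p^2*w + 8*p^2 - 48*p*w + 15*p - 90*w)/(p^3 - 8*p^2*w - 2*p^2 + 16*p*w - 3*p + 24*w)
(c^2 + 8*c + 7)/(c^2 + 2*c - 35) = (c + 1)/(c - 5)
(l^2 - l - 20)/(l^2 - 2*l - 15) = (l + 4)/(l + 3)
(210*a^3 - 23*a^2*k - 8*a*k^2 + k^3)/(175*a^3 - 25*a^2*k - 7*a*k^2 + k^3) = (6*a - k)/(5*a - k)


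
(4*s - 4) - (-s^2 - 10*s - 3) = s^2 + 14*s - 1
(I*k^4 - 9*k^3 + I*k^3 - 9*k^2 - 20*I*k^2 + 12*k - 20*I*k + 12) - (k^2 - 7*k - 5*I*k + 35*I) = I*k^4 - 9*k^3 + I*k^3 - 10*k^2 - 20*I*k^2 + 19*k - 15*I*k + 12 - 35*I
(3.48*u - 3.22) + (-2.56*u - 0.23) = 0.92*u - 3.45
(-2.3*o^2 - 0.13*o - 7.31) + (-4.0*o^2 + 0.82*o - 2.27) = -6.3*o^2 + 0.69*o - 9.58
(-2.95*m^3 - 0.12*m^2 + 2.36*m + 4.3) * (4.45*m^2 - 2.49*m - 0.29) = -13.1275*m^5 + 6.8115*m^4 + 11.6563*m^3 + 13.2934*m^2 - 11.3914*m - 1.247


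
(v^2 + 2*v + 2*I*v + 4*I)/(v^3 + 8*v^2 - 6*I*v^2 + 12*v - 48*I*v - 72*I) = (v + 2*I)/(v^2 + 6*v*(1 - I) - 36*I)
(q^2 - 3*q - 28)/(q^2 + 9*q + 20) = (q - 7)/(q + 5)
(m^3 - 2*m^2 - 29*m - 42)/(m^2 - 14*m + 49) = (m^2 + 5*m + 6)/(m - 7)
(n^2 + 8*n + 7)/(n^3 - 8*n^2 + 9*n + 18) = (n + 7)/(n^2 - 9*n + 18)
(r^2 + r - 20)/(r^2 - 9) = (r^2 + r - 20)/(r^2 - 9)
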